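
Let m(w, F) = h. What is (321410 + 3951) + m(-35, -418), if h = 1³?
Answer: 325362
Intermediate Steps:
h = 1
m(w, F) = 1
(321410 + 3951) + m(-35, -418) = (321410 + 3951) + 1 = 325361 + 1 = 325362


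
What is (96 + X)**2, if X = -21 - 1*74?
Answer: 1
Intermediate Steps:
X = -95 (X = -21 - 74 = -95)
(96 + X)**2 = (96 - 95)**2 = 1**2 = 1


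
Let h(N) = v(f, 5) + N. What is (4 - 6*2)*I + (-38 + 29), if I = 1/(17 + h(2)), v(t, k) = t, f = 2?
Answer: -197/21 ≈ -9.3810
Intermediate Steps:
h(N) = 2 + N
I = 1/21 (I = 1/(17 + (2 + 2)) = 1/(17 + 4) = 1/21 ≈ 0.047619)
(4 - 6*2)*I + (-38 + 29) = (4 - 6*2)*(1/21) + (-38 + 29) = (4 - 12)*(1/21) - 9 = -8*1/21 - 9 = -8/21 - 9 = -197/21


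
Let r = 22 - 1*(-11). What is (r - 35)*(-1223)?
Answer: 2446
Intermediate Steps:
r = 33 (r = 22 + 11 = 33)
(r - 35)*(-1223) = (33 - 35)*(-1223) = -2*(-1223) = 2446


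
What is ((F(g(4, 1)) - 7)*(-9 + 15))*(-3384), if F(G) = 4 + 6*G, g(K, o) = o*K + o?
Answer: -548208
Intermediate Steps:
g(K, o) = o + K*o (g(K, o) = K*o + o = o + K*o)
((F(g(4, 1)) - 7)*(-9 + 15))*(-3384) = (((4 + 6*(1*(1 + 4))) - 7)*(-9 + 15))*(-3384) = (((4 + 6*(1*5)) - 7)*6)*(-3384) = (((4 + 6*5) - 7)*6)*(-3384) = (((4 + 30) - 7)*6)*(-3384) = ((34 - 7)*6)*(-3384) = (27*6)*(-3384) = 162*(-3384) = -548208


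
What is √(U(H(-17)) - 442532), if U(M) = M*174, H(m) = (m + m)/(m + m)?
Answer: I*√442358 ≈ 665.1*I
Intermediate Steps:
H(m) = 1 (H(m) = (2*m)/((2*m)) = (2*m)*(1/(2*m)) = 1)
U(M) = 174*M
√(U(H(-17)) - 442532) = √(174*1 - 442532) = √(174 - 442532) = √(-442358) = I*√442358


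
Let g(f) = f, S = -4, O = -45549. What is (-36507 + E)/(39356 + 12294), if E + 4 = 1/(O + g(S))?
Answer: -831592792/1176406225 ≈ -0.70689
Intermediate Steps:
E = -182213/45553 (E = -4 + 1/(-45549 - 4) = -4 + 1/(-45553) = -4 - 1/45553 = -182213/45553 ≈ -4.0000)
(-36507 + E)/(39356 + 12294) = (-36507 - 182213/45553)/(39356 + 12294) = -1663185584/45553/51650 = -1663185584/45553*1/51650 = -831592792/1176406225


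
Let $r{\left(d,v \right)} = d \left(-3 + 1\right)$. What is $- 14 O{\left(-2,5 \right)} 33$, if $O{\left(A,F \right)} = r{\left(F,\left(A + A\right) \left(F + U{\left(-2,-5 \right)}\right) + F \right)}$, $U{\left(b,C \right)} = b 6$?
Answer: $4620$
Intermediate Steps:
$U{\left(b,C \right)} = 6 b$
$r{\left(d,v \right)} = - 2 d$ ($r{\left(d,v \right)} = d \left(-2\right) = - 2 d$)
$O{\left(A,F \right)} = - 2 F$
$- 14 O{\left(-2,5 \right)} 33 = - 14 \left(\left(-2\right) 5\right) 33 = \left(-14\right) \left(-10\right) 33 = 140 \cdot 33 = 4620$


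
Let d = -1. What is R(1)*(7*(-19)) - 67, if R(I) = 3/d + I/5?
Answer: 1527/5 ≈ 305.40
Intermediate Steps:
R(I) = -3 + I/5 (R(I) = 3/(-1) + I/5 = 3*(-1) + I*(⅕) = -3 + I/5)
R(1)*(7*(-19)) - 67 = (-3 + (⅕)*1)*(7*(-19)) - 67 = (-3 + ⅕)*(-133) - 67 = -14/5*(-133) - 67 = 1862/5 - 67 = 1527/5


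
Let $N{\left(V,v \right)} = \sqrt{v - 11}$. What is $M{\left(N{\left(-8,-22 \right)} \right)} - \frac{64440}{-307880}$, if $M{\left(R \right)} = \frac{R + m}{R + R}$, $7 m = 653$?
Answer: $\frac{61}{86} - \frac{653 i \sqrt{33}}{462} \approx 0.7093 - 8.1195 i$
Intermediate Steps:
$N{\left(V,v \right)} = \sqrt{-11 + v}$
$m = \frac{653}{7}$ ($m = \frac{1}{7} \cdot 653 = \frac{653}{7} \approx 93.286$)
$M{\left(R \right)} = \frac{\frac{653}{7} + R}{2 R}$ ($M{\left(R \right)} = \frac{R + \frac{653}{7}}{R + R} = \frac{\frac{653}{7} + R}{2 R}$)
$M{\left(N{\left(-8,-22 \right)} \right)} - \frac{64440}{-307880} = \frac{653 + 7 \sqrt{-11 - 22}}{14 \sqrt{-11 - 22}} - \frac{64440}{-307880} = \frac{653 + 7 \sqrt{-33}}{14 \sqrt{-33}} - 64440 \left(- \frac{1}{307880}\right) = \frac{653 + 7 i \sqrt{33}}{14 i \sqrt{33}} - - \frac{9}{43} = \frac{- \frac{i \sqrt{33}}{33} \left(653 + 7 i \sqrt{33}\right)}{14} + \frac{9}{43} = - \frac{i \sqrt{33} \left(653 + 7 i \sqrt{33}\right)}{462} + \frac{9}{43} = \frac{9}{43} - \frac{i \sqrt{33} \left(653 + 7 i \sqrt{33}\right)}{462}$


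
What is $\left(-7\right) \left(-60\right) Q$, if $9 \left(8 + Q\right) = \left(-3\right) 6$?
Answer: $-4200$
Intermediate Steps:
$Q = -10$ ($Q = -8 + \frac{\left(-3\right) 6}{9} = -8 + \frac{1}{9} \left(-18\right) = -8 - 2 = -10$)
$\left(-7\right) \left(-60\right) Q = \left(-7\right) \left(-60\right) \left(-10\right) = 420 \left(-10\right) = -4200$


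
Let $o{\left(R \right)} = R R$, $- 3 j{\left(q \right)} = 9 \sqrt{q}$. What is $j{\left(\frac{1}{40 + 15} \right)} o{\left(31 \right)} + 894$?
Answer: $894 - \frac{2883 \sqrt{55}}{55} \approx 505.26$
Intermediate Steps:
$j{\left(q \right)} = - 3 \sqrt{q}$ ($j{\left(q \right)} = - \frac{9 \sqrt{q}}{3} = - 3 \sqrt{q}$)
$o{\left(R \right)} = R^{2}$
$j{\left(\frac{1}{40 + 15} \right)} o{\left(31 \right)} + 894 = - 3 \sqrt{\frac{1}{40 + 15}} \cdot 31^{2} + 894 = - 3 \sqrt{\frac{1}{55}} \cdot 961 + 894 = - \frac{3}{\sqrt{55}} \cdot 961 + 894 = - 3 \frac{\sqrt{55}}{55} \cdot 961 + 894 = - \frac{3 \sqrt{55}}{55} \cdot 961 + 894 = - \frac{2883 \sqrt{55}}{55} + 894 = 894 - \frac{2883 \sqrt{55}}{55}$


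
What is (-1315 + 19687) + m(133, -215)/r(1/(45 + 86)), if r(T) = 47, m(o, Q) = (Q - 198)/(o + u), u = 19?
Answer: 131249155/7144 ≈ 18372.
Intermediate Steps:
m(o, Q) = (-198 + Q)/(19 + o) (m(o, Q) = (Q - 198)/(o + 19) = (-198 + Q)/(19 + o))
(-1315 + 19687) + m(133, -215)/r(1/(45 + 86)) = (-1315 + 19687) + ((-198 - 215)/(19 + 133))/47 = 18372 + (-413/152)*(1/47) = 18372 + ((1/152)*(-413))*(1/47) = 18372 - 413/152*1/47 = 18372 - 413/7144 = 131249155/7144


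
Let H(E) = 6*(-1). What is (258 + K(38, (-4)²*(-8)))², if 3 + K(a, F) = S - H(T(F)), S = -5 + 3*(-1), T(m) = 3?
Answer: 64009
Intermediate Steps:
H(E) = -6
S = -8 (S = -5 - 3 = -8)
K(a, F) = -5 (K(a, F) = -3 + (-8 - 1*(-6)) = -3 + (-8 + 6) = -3 - 2 = -5)
(258 + K(38, (-4)²*(-8)))² = (258 - 5)² = 253² = 64009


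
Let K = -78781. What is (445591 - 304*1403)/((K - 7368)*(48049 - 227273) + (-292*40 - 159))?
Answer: 19079/15439956537 ≈ 1.2357e-6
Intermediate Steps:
(445591 - 304*1403)/((K - 7368)*(48049 - 227273) + (-292*40 - 159)) = (445591 - 304*1403)/((-78781 - 7368)*(48049 - 227273) + (-292*40 - 159)) = (445591 - 426512)/(-86149*(-179224) + (-11680 - 159)) = 19079/(15439968376 - 11839) = 19079/15439956537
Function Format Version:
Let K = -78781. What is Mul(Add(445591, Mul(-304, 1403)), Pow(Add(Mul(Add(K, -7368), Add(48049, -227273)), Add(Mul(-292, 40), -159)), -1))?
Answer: Rational(19079, 15439956537) ≈ 1.2357e-6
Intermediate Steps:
Mul(Add(445591, Mul(-304, 1403)), Pow(Add(Mul(Add(K, -7368), Add(48049, -227273)), Add(Mul(-292, 40), -159)), -1)) = Mul(Add(445591, Mul(-304, 1403)), Pow(Add(Mul(Add(-78781, -7368), Add(48049, -227273)), Add(Mul(-292, 40), -159)), -1)) = Mul(Add(445591, -426512), Pow(Add(Mul(-86149, -179224), Add(-11680, -159)), -1)) = Mul(19079, Pow(Add(15439968376, -11839), -1)) = Mul(19079, Pow(15439956537, -1)) = Mul(19079, Rational(1, 15439956537)) = Rational(19079, 15439956537)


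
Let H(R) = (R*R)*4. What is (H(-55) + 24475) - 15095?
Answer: 21480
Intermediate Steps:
H(R) = 4*R² (H(R) = R²*4 = 4*R²)
(H(-55) + 24475) - 15095 = (4*(-55)² + 24475) - 15095 = (4*3025 + 24475) - 15095 = (12100 + 24475) - 15095 = 36575 - 15095 = 21480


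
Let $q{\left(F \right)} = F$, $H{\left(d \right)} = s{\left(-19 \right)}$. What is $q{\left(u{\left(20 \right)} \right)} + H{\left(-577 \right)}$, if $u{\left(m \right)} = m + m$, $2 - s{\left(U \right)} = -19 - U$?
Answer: $42$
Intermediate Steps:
$s{\left(U \right)} = 21 + U$ ($s{\left(U \right)} = 2 - \left(-19 - U\right) = 2 + \left(19 + U\right) = 21 + U$)
$H{\left(d \right)} = 2$ ($H{\left(d \right)} = 21 - 19 = 2$)
$u{\left(m \right)} = 2 m$
$q{\left(u{\left(20 \right)} \right)} + H{\left(-577 \right)} = 2 \cdot 20 + 2 = 40 + 2 = 42$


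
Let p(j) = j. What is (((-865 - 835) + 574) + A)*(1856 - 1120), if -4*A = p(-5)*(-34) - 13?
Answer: -857624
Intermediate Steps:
A = -157/4 (A = -(-5*(-34) - 13)/4 = -(170 - 13)/4 = -1/4*157 = -157/4 ≈ -39.250)
(((-865 - 835) + 574) + A)*(1856 - 1120) = (((-865 - 835) + 574) - 157/4)*(1856 - 1120) = ((-1700 + 574) - 157/4)*736 = (-1126 - 157/4)*736 = -4661/4*736 = -857624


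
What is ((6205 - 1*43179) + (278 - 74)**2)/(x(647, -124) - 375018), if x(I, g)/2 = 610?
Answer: -2321/186899 ≈ -0.012418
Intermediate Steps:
x(I, g) = 1220 (x(I, g) = 2*610 = 1220)
((6205 - 1*43179) + (278 - 74)**2)/(x(647, -124) - 375018) = ((6205 - 1*43179) + (278 - 74)**2)/(1220 - 375018) = ((6205 - 43179) + 204**2)/(-373798) = (-36974 + 41616)*(-1/373798) = 4642*(-1/373798) = -2321/186899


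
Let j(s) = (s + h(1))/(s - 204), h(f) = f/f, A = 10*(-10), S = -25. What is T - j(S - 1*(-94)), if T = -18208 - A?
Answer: -488902/27 ≈ -18107.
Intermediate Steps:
A = -100
h(f) = 1
j(s) = (1 + s)/(-204 + s) (j(s) = (s + 1)/(s - 204) = (1 + s)/(-204 + s))
T = -18108 (T = -18208 - 1*(-100) = -18208 + 100 = -18108)
T - j(S - 1*(-94)) = -18108 - (1 + (-25 - 1*(-94)))/(-204 + (-25 - 1*(-94))) = -18108 - (1 + (-25 + 94))/(-204 + (-25 + 94)) = -18108 - (1 + 69)/(-204 + 69) = -18108 - 70/(-135) = -18108 - (-1)*70/135 = -18108 - 1*(-14/27) = -18108 + 14/27 = -488902/27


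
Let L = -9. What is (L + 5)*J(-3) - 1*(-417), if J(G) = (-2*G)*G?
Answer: 489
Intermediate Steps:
J(G) = -2*G²
(L + 5)*J(-3) - 1*(-417) = (-9 + 5)*(-2*(-3)²) - 1*(-417) = -(-8)*9 + 417 = -4*(-18) + 417 = 72 + 417 = 489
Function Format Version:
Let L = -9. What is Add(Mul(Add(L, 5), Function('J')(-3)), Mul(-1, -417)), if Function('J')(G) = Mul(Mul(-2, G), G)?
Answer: 489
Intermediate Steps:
Function('J')(G) = Mul(-2, Pow(G, 2))
Add(Mul(Add(L, 5), Function('J')(-3)), Mul(-1, -417)) = Add(Mul(Add(-9, 5), Mul(-2, Pow(-3, 2))), Mul(-1, -417)) = Add(Mul(-4, Mul(-2, 9)), 417) = Add(Mul(-4, -18), 417) = Add(72, 417) = 489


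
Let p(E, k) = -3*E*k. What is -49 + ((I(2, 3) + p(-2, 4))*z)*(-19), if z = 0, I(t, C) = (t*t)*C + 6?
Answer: -49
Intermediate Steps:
p(E, k) = -3*E*k
I(t, C) = 6 + C*t**2 (I(t, C) = t**2*C + 6 = C*t**2 + 6 = 6 + C*t**2)
-49 + ((I(2, 3) + p(-2, 4))*z)*(-19) = -49 + (((6 + 3*2**2) - 3*(-2)*4)*0)*(-19) = -49 + (((6 + 3*4) + 24)*0)*(-19) = -49 + (((6 + 12) + 24)*0)*(-19) = -49 + ((18 + 24)*0)*(-19) = -49 + (42*0)*(-19) = -49 + 0*(-19) = -49 + 0 = -49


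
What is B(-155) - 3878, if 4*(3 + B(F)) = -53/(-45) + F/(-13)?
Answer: -2268469/585 ≈ -3877.7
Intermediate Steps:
B(F) = -487/180 - F/52 (B(F) = -3 + (-53/(-45) + F/(-13))/4 = -3 + (-53*(-1/45) + F*(-1/13))/4 = -3 + (53/45 - F/13)/4 = -3 + (53/180 - F/52) = -487/180 - F/52)
B(-155) - 3878 = (-487/180 - 1/52*(-155)) - 3878 = (-487/180 + 155/52) - 3878 = 161/585 - 3878 = -2268469/585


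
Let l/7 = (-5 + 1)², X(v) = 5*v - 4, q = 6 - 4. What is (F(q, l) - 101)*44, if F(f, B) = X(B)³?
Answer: 7562698660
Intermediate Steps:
q = 2
X(v) = -4 + 5*v
l = 112 (l = 7*(-5 + 1)² = 7*(-4)² = 7*16 = 112)
F(f, B) = (-4 + 5*B)³
(F(q, l) - 101)*44 = ((-4 + 5*112)³ - 101)*44 = ((-4 + 560)³ - 101)*44 = (556³ - 101)*44 = (171879616 - 101)*44 = 171879515*44 = 7562698660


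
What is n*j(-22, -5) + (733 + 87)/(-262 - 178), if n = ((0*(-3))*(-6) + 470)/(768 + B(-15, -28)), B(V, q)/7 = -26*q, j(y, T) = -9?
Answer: -83371/32252 ≈ -2.5850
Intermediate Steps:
B(V, q) = -182*q (B(V, q) = 7*(-26*q) = -182*q)
n = 235/2932 (n = ((0*(-3))*(-6) + 470)/(768 - 182*(-28)) = (0*(-6) + 470)/(768 + 5096) = (0 + 470)/5864 = 470*(1/5864) = 235/2932 ≈ 0.080150)
n*j(-22, -5) + (733 + 87)/(-262 - 178) = (235/2932)*(-9) + (733 + 87)/(-262 - 178) = -2115/2932 + 820/(-440) = -2115/2932 + 820*(-1/440) = -2115/2932 - 41/22 = -83371/32252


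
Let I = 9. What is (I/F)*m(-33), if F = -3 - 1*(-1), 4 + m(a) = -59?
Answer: 567/2 ≈ 283.50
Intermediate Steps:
m(a) = -63 (m(a) = -4 - 59 = -63)
F = -2 (F = -3 + 1 = -2)
(I/F)*m(-33) = (9/(-2))*(-63) = (9*(-½))*(-63) = -9/2*(-63) = 567/2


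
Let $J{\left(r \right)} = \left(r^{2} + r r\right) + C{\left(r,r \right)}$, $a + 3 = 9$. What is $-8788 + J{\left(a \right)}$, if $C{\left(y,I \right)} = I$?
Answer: $-8710$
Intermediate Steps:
$a = 6$ ($a = -3 + 9 = 6$)
$J{\left(r \right)} = r + 2 r^{2}$ ($J{\left(r \right)} = \left(r^{2} + r r\right) + r = \left(r^{2} + r^{2}\right) + r = 2 r^{2} + r = r + 2 r^{2}$)
$-8788 + J{\left(a \right)} = -8788 + 6 \left(1 + 2 \cdot 6\right) = -8788 + 6 \left(1 + 12\right) = -8788 + 6 \cdot 13 = -8788 + 78 = -8710$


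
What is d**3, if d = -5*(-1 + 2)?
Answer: -125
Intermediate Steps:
d = -5 (d = -5*1 = -5)
d**3 = (-5)**3 = -125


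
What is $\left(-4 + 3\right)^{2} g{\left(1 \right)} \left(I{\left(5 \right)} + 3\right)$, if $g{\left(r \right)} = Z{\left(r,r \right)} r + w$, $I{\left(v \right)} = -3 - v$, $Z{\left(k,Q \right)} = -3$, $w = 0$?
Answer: $15$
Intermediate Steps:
$g{\left(r \right)} = - 3 r$ ($g{\left(r \right)} = - 3 r + 0 = - 3 r$)
$\left(-4 + 3\right)^{2} g{\left(1 \right)} \left(I{\left(5 \right)} + 3\right) = \left(-4 + 3\right)^{2} \left(\left(-3\right) 1\right) \left(\left(-3 - 5\right) + 3\right) = \left(-1\right)^{2} \left(-3\right) \left(\left(-3 - 5\right) + 3\right) = 1 \left(-3\right) \left(-8 + 3\right) = \left(-3\right) \left(-5\right) = 15$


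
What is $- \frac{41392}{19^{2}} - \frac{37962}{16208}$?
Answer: $- \frac{342292909}{2925544} \approx -117.0$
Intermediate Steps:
$- \frac{41392}{19^{2}} - \frac{37962}{16208} = - \frac{41392}{361} - \frac{18981}{8104} = - \frac{342292909}{2925544}$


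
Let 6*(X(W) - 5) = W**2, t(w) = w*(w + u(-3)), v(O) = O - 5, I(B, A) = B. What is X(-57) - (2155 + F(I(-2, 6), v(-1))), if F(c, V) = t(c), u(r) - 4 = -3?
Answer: -3221/2 ≈ -1610.5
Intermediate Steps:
u(r) = 1 (u(r) = 4 - 3 = 1)
v(O) = -5 + O
t(w) = w*(1 + w) (t(w) = w*(w + 1) = w*(1 + w))
X(W) = 5 + W**2/6
F(c, V) = c*(1 + c)
X(-57) - (2155 + F(I(-2, 6), v(-1))) = (5 + (1/6)*(-57)**2) - (2155 - 2*(1 - 2)) = (5 + (1/6)*3249) - (2155 - 2*(-1)) = (5 + 1083/2) - (2155 + 2) = 1093/2 - 1*2157 = 1093/2 - 2157 = -3221/2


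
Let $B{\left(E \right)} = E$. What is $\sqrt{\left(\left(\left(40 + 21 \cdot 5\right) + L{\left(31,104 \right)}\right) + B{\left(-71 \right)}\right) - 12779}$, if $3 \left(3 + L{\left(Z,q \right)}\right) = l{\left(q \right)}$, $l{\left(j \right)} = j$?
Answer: $\frac{2 i \sqrt{28515}}{3} \approx 112.58 i$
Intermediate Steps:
$L{\left(Z,q \right)} = -3 + \frac{q}{3}$
$\sqrt{\left(\left(\left(40 + 21 \cdot 5\right) + L{\left(31,104 \right)}\right) + B{\left(-71 \right)}\right) - 12779} = \sqrt{\left(\left(\left(40 + 21 \cdot 5\right) + \left(-3 + \frac{1}{3} \cdot 104\right)\right) - 71\right) - 12779} = \sqrt{\left(\left(\left(40 + 105\right) + \left(-3 + \frac{104}{3}\right)\right) - 71\right) - 12779} = \sqrt{\left(\left(145 + \frac{95}{3}\right) - 71\right) - 12779} = \sqrt{\left(\frac{530}{3} - 71\right) - 12779} = \sqrt{\frac{317}{3} - 12779} = \sqrt{- \frac{38020}{3}} = \frac{2 i \sqrt{28515}}{3}$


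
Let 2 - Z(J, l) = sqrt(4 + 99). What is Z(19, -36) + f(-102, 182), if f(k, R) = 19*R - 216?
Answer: 3244 - sqrt(103) ≈ 3233.9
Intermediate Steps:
Z(J, l) = 2 - sqrt(103) (Z(J, l) = 2 - sqrt(4 + 99) = 2 - sqrt(103))
f(k, R) = -216 + 19*R
Z(19, -36) + f(-102, 182) = (2 - sqrt(103)) + (-216 + 19*182) = (2 - sqrt(103)) + (-216 + 3458) = (2 - sqrt(103)) + 3242 = 3244 - sqrt(103)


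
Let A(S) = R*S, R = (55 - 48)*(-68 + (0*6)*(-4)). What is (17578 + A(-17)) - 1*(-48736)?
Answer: 74406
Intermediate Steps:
R = -476 (R = 7*(-68 + 0*(-4)) = 7*(-68 + 0) = 7*(-68) = -476)
A(S) = -476*S
(17578 + A(-17)) - 1*(-48736) = (17578 - 476*(-17)) - 1*(-48736) = (17578 + 8092) + 48736 = 25670 + 48736 = 74406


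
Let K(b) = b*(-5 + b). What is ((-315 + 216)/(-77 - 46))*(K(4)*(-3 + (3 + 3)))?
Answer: -396/41 ≈ -9.6585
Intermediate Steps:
((-315 + 216)/(-77 - 46))*(K(4)*(-3 + (3 + 3))) = ((-315 + 216)/(-77 - 46))*((4*(-5 + 4))*(-3 + (3 + 3))) = (-99/(-123))*((4*(-1))*(-3 + 6)) = (-99*(-1/123))*(-4*3) = (33/41)*(-12) = -396/41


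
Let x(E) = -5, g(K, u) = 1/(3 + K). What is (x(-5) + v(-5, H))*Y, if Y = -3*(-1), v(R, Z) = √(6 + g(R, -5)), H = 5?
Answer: -15 + 3*√22/2 ≈ -7.9644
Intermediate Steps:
v(R, Z) = √(6 + 1/(3 + R))
Y = 3
(x(-5) + v(-5, H))*Y = (-5 + √((19 + 6*(-5))/(3 - 5)))*3 = (-5 + √((19 - 30)/(-2)))*3 = (-5 + √(-½*(-11)))*3 = (-5 + √(11/2))*3 = (-5 + √22/2)*3 = -15 + 3*√22/2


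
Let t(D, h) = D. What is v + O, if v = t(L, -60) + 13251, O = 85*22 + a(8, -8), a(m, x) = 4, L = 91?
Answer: 15216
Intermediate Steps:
O = 1874 (O = 85*22 + 4 = 1870 + 4 = 1874)
v = 13342 (v = 91 + 13251 = 13342)
v + O = 13342 + 1874 = 15216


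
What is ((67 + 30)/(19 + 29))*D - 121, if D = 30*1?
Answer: -483/8 ≈ -60.375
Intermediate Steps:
D = 30
((67 + 30)/(19 + 29))*D - 121 = ((67 + 30)/(19 + 29))*30 - 121 = (97/48)*30 - 121 = 485/8 - 121 = -483/8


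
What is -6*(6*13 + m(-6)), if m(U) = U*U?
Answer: -684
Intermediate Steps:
m(U) = U²
-6*(6*13 + m(-6)) = -6*(6*13 + (-6)²) = -6*(78 + 36) = -6*114 = -684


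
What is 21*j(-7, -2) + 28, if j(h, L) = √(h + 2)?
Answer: 28 + 21*I*√5 ≈ 28.0 + 46.957*I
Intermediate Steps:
j(h, L) = √(2 + h)
21*j(-7, -2) + 28 = 21*√(2 - 7) + 28 = 21*√(-5) + 28 = 21*(I*√5) + 28 = 21*I*√5 + 28 = 28 + 21*I*√5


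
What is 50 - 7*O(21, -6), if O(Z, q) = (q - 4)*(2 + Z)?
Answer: 1660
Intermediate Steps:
O(Z, q) = (-4 + q)*(2 + Z)
50 - 7*O(21, -6) = 50 - 7*(-8 - 4*21 + 2*(-6) + 21*(-6)) = 50 - 7*(-8 - 84 - 12 - 126) = 50 - 7*(-230) = 50 + 1610 = 1660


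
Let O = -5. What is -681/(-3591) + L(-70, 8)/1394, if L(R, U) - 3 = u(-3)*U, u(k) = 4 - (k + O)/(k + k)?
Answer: 345565/1668618 ≈ 0.20710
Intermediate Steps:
u(k) = 4 - (-5 + k)/(2*k) (u(k) = 4 - (k - 5)/(k + k) = 4 - (-5 + k)/(2*k))
L(R, U) = 3 + 8*U/3 (L(R, U) = 3 + ((½)*(5 + 7*(-3))/(-3))*U = 3 + ((½)*(-⅓)*(5 - 21))*U = 3 + ((½)*(-⅓)*(-16))*U = 3 + 8*U/3)
-681/(-3591) + L(-70, 8)/1394 = -681/(-3591) + (3 + (8/3)*8)/1394 = -681*(-1/3591) + (3 + 64/3)*(1/1394) = 227/1197 + (73/3)*(1/1394) = 227/1197 + 73/4182 = 345565/1668618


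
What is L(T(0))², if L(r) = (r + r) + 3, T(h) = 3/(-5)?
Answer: 81/25 ≈ 3.2400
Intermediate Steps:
T(h) = -⅗ (T(h) = 3*(-⅕) = -⅗)
L(r) = 3 + 2*r (L(r) = 2*r + 3 = 3 + 2*r)
L(T(0))² = (3 + 2*(-⅗))² = (3 - 6/5)² = (9/5)² = 81/25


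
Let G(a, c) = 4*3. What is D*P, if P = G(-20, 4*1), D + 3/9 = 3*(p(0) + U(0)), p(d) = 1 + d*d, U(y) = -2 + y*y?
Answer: -40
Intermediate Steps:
U(y) = -2 + y**2
G(a, c) = 12
p(d) = 1 + d**2
D = -10/3 (D = -1/3 + 3*((1 + 0**2) + (-2 + 0**2)) = -1/3 + 3*((1 + 0) + (-2 + 0)) = -1/3 + 3*(1 - 2) = -1/3 + 3*(-1) = -1/3 - 3 = -10/3 ≈ -3.3333)
P = 12
D*P = -10/3*12 = -40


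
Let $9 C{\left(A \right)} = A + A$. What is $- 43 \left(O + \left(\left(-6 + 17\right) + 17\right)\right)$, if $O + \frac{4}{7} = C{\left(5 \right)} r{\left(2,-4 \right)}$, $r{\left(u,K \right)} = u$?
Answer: $- \frac{80324}{63} \approx -1275.0$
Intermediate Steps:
$C{\left(A \right)} = \frac{2 A}{9}$ ($C{\left(A \right)} = \frac{A + A}{9} = \frac{2 A}{9}$)
$O = \frac{104}{63}$ ($O = - \frac{4}{7} + \frac{2}{9} \cdot 5 \cdot 2 = - \frac{4}{7} + \frac{10}{9} \cdot 2 = - \frac{4}{7} + \frac{20}{9} = \frac{104}{63} \approx 1.6508$)
$- 43 \left(O + \left(\left(-6 + 17\right) + 17\right)\right) = - 43 \left(\frac{104}{63} + \left(\left(-6 + 17\right) + 17\right)\right) = - 43 \left(\frac{104}{63} + \left(11 + 17\right)\right) = - 43 \left(\frac{104}{63} + 28\right) = \left(-43\right) \frac{1868}{63} = - \frac{80324}{63}$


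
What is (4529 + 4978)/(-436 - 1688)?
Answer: -3169/708 ≈ -4.4760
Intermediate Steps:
(4529 + 4978)/(-436 - 1688) = 9507/(-2124) = 9507*(-1/2124) = -3169/708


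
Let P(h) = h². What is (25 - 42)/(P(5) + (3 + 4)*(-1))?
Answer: -17/18 ≈ -0.94444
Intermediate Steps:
(25 - 42)/(P(5) + (3 + 4)*(-1)) = (25 - 42)/(5² + (3 + 4)*(-1)) = -17/(25 + 7*(-1)) = -17/(25 - 7) = -17/18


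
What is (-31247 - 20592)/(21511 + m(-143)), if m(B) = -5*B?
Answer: -51839/22226 ≈ -2.3324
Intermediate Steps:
(-31247 - 20592)/(21511 + m(-143)) = (-31247 - 20592)/(21511 - 5*(-143)) = -51839/(21511 + 715) = -51839/22226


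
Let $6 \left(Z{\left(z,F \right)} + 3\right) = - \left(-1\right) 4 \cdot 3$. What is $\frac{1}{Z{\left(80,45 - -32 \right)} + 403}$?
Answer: $\frac{1}{402} \approx 0.0024876$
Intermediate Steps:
$Z{\left(z,F \right)} = -1$ ($Z{\left(z,F \right)} = -3 + \frac{- \left(-1\right) 4 \cdot 3}{6} = -3 + \frac{\left(-1\right) \left(-4\right) 3}{6} = -3 + \frac{4 \cdot 3}{6} = -3 + \frac{1}{6} \cdot 12 = -3 + 2 = -1$)
$\frac{1}{Z{\left(80,45 - -32 \right)} + 403} = \frac{1}{-1 + 403} = \frac{1}{402}$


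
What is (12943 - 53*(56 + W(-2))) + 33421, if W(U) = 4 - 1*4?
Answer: 43396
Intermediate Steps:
W(U) = 0 (W(U) = 4 - 4 = 0)
(12943 - 53*(56 + W(-2))) + 33421 = (12943 - 53*(56 + 0)) + 33421 = (12943 - 53*56) + 33421 = (12943 - 2968) + 33421 = 9975 + 33421 = 43396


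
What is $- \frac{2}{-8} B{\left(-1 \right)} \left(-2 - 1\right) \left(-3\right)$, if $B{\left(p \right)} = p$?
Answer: $- \frac{9}{4} \approx -2.25$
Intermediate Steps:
$- \frac{2}{-8} B{\left(-1 \right)} \left(-2 - 1\right) \left(-3\right) = - \frac{2}{-8} \left(-1\right) \left(-2 - 1\right) \left(-3\right) = \left(-2\right) \left(- \frac{1}{8}\right) \left(-1\right) \left(\left(-3\right) \left(-3\right)\right) = \frac{1}{4} \left(-1\right) 9 = \left(- \frac{1}{4}\right) 9 = - \frac{9}{4}$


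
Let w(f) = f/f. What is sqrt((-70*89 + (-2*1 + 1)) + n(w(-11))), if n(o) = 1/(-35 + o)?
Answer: I*sqrt(7203070)/34 ≈ 78.937*I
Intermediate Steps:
w(f) = 1
sqrt((-70*89 + (-2*1 + 1)) + n(w(-11))) = sqrt((-70*89 + (-2*1 + 1)) + 1/(-35 + 1)) = sqrt((-6230 + (-2 + 1)) + 1/(-34)) = sqrt((-6230 - 1) - 1/34) = sqrt(-6231 - 1/34) = sqrt(-211855/34) = I*sqrt(7203070)/34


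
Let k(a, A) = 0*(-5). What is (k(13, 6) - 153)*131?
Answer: -20043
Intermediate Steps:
k(a, A) = 0
(k(13, 6) - 153)*131 = (0 - 153)*131 = -153*131 = -20043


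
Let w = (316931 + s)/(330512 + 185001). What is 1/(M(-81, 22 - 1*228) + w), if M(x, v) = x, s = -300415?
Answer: -515513/41740037 ≈ -0.012351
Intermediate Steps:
w = 16516/515513 (w = (316931 - 300415)/(330512 + 185001) = 16516/515513 ≈ 0.032038)
1/(M(-81, 22 - 1*228) + w) = 1/(-81 + 16516/515513) = 1/(-41740037/515513) = -515513/41740037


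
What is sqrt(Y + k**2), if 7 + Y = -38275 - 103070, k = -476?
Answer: 2*sqrt(21306) ≈ 291.93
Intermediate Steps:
Y = -141352 (Y = -7 + (-38275 - 103070) = -7 - 141345 = -141352)
sqrt(Y + k**2) = sqrt(-141352 + (-476)**2) = sqrt(-141352 + 226576) = sqrt(85224) = 2*sqrt(21306)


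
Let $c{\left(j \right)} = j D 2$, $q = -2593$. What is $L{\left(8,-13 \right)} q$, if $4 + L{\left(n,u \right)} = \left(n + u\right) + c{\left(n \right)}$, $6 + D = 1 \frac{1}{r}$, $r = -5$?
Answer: $\frac{1402813}{5} \approx 2.8056 \cdot 10^{5}$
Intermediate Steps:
$D = - \frac{31}{5}$ ($D = -6 + 1 \frac{1}{-5} = -6 + 1 \left(- \frac{1}{5}\right) = -6 - \frac{1}{5} = - \frac{31}{5} \approx -6.2$)
$c{\left(j \right)} = - \frac{62 j}{5}$ ($c{\left(j \right)} = j \left(- \frac{31}{5}\right) 2 = - \frac{31 j}{5} \cdot 2 = - \frac{62 j}{5}$)
$L{\left(n,u \right)} = -4 + u - \frac{57 n}{5}$ ($L{\left(n,u \right)} = -4 - \left(- u + \frac{57 n}{5}\right) = -4 + u - \frac{57 n}{5}$)
$L{\left(8,-13 \right)} q = \left(-4 - 13 - \frac{456}{5}\right) \left(-2593\right) = \left(- \frac{541}{5}\right) \left(-2593\right) = \frac{1402813}{5}$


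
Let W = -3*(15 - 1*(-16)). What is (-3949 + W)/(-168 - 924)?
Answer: 2021/546 ≈ 3.7015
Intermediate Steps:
W = -93 (W = -3*(15 + 16) = -3*31 = -93)
(-3949 + W)/(-168 - 924) = (-3949 - 93)/(-168 - 924) = -4042/(-1092) = -4042*(-1/1092) = 2021/546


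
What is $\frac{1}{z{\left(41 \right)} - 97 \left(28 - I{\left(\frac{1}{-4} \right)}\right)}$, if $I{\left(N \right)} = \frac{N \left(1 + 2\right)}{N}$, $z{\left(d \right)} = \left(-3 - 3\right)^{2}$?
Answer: $- \frac{1}{2389} \approx -0.00041859$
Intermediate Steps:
$z{\left(d \right)} = 36$ ($z{\left(d \right)} = \left(-6\right)^{2} = 36$)
$I{\left(N \right)} = 3$ ($I{\left(N \right)} = \frac{N 3}{N} = \frac{3 N}{N} = 3$)
$\frac{1}{z{\left(41 \right)} - 97 \left(28 - I{\left(\frac{1}{-4} \right)}\right)} = \frac{1}{36 - 97 \left(28 - 3\right)} = \frac{1}{36 - 2425} = \frac{1}{-2389} = - \frac{1}{2389}$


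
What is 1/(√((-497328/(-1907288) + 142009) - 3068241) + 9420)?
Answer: 1122915810/10926689847793 - I*√166326441212529446/21853379695586 ≈ 0.00010277 - 1.8662e-5*I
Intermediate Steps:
1/(√((-497328/(-1907288) + 142009) - 3068241) + 9420) = 1/(√((-497328*(-1/1907288) + 142009) - 3068241) + 9420) = 1/(√((62166/238411 + 142009) - 3068241) + 9420) = 1/(√(33856569865/238411 - 3068241) + 9420) = 1/(√(-697645835186/238411) + 9420) = 1/(I*√166326441212529446/238411 + 9420) = 1/(9420 + I*√166326441212529446/238411)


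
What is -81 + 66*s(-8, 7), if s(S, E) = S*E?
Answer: -3777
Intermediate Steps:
s(S, E) = E*S
-81 + 66*s(-8, 7) = -81 + 66*(7*(-8)) = -81 + 66*(-56) = -81 - 3696 = -3777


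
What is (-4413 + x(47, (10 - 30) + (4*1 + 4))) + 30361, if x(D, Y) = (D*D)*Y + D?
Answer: -513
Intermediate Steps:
x(D, Y) = D + Y*D**2 (x(D, Y) = D**2*Y + D = Y*D**2 + D = D + Y*D**2)
(-4413 + x(47, (10 - 30) + (4*1 + 4))) + 30361 = (-4413 + 47*(1 + 47*((10 - 30) + (4*1 + 4)))) + 30361 = (-4413 + 47*(1 + 47*(-20 + (4 + 4)))) + 30361 = (-4413 + 47*(1 + 47*(-20 + 8))) + 30361 = (-4413 + 47*(1 + 47*(-12))) + 30361 = (-4413 + 47*(1 - 564)) + 30361 = (-4413 + 47*(-563)) + 30361 = (-4413 - 26461) + 30361 = -30874 + 30361 = -513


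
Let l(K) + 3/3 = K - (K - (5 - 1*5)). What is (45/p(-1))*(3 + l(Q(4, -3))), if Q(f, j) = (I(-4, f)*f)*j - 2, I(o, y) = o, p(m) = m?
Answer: -90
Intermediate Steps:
Q(f, j) = -2 - 4*f*j (Q(f, j) = (-4*f)*j - 2 = -4*f*j - 2 = -2 - 4*f*j)
l(K) = -1 (l(K) = -1 + (K - (K - (5 - 1*5))) = -1 + (K - (K - (5 - 5))) = -1 + (K - (K - 1*0)) = -1 + (K - (K + 0)) = -1 + (K - K) = -1 + 0 = -1)
(45/p(-1))*(3 + l(Q(4, -3))) = (45/(-1))*(3 - 1) = (45*(-1))*2 = -45*2 = -90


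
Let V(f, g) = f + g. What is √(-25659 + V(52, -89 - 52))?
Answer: 2*I*√6437 ≈ 160.46*I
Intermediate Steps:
√(-25659 + V(52, -89 - 52)) = √(-25659 + (52 + (-89 - 52))) = √(-25659 + (52 - 141)) = √(-25659 - 89) = √(-25748) = 2*I*√6437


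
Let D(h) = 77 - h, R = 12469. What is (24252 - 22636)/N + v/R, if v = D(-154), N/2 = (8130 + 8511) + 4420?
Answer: 14940043/262609609 ≈ 0.056891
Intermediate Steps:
N = 42122 (N = 2*((8130 + 8511) + 4420) = 2*(16641 + 4420) = 2*21061 = 42122)
v = 231 (v = 77 - 1*(-154) = 77 + 154 = 231)
(24252 - 22636)/N + v/R = (24252 - 22636)/42122 + 231/12469 = 1616*(1/42122) + 231*(1/12469) = 808/21061 + 231/12469 = 14940043/262609609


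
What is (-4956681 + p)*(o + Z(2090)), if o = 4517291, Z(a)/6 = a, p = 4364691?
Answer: -2681614653690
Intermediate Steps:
Z(a) = 6*a
(-4956681 + p)*(o + Z(2090)) = (-4956681 + 4364691)*(4517291 + 6*2090) = -591990*(4517291 + 12540) = -591990*4529831 = -2681614653690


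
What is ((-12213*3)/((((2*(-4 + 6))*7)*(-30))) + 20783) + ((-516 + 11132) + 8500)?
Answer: 11183933/280 ≈ 39943.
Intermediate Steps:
((-12213*3)/((((2*(-4 + 6))*7)*(-30))) + 20783) + ((-516 + 11132) + 8500) = (-36639/(((2*2)*7)*(-30)) + 20783) + (10616 + 8500) = (-36639/((4*7)*(-30)) + 20783) + 19116 = (-36639/(28*(-30)) + 20783) + 19116 = (-36639/(-840) + 20783) + 19116 = (-36639*(-1/840) + 20783) + 19116 = (12213/280 + 20783) + 19116 = 5831453/280 + 19116 = 11183933/280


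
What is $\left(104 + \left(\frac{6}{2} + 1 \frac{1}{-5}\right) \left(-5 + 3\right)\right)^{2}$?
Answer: $\frac{242064}{25} \approx 9682.6$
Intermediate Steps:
$\left(104 + \left(\frac{6}{2} + 1 \frac{1}{-5}\right) \left(-5 + 3\right)\right)^{2} = \left(104 + \left(6 \cdot \frac{1}{2} + 1 \left(- \frac{1}{5}\right)\right) \left(-2\right)\right)^{2} = \left(104 + \left(3 - \frac{1}{5}\right) \left(-2\right)\right)^{2} = \left(104 + \frac{14}{5} \left(-2\right)\right)^{2} = \left(104 - \frac{28}{5}\right)^{2} = \left(\frac{492}{5}\right)^{2} = \frac{242064}{25}$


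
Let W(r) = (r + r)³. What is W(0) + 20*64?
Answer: 1280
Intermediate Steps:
W(r) = 8*r³ (W(r) = (2*r)³ = 8*r³)
W(0) + 20*64 = 8*0³ + 20*64 = 8*0 + 1280 = 0 + 1280 = 1280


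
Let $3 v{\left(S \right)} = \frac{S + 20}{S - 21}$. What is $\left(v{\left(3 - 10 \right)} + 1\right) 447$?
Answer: $\frac{10579}{28} \approx 377.82$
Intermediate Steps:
$v{\left(S \right)} = \frac{20 + S}{3 \left(-21 + S\right)}$ ($v{\left(S \right)} = \frac{\left(S + 20\right) \frac{1}{S - 21}}{3} = \frac{\left(20 + S\right) \frac{1}{-21 + S}}{3} = \frac{\frac{1}{-21 + S} \left(20 + S\right)}{3} = \frac{20 + S}{3 \left(-21 + S\right)}$)
$\left(v{\left(3 - 10 \right)} + 1\right) 447 = \left(\frac{20 + \left(3 - 10\right)}{3 \left(-21 + \left(3 - 10\right)\right)} + 1\right) 447 = \left(\frac{20 - 7}{3 \left(-21 - 7\right)} + 1\right) 447 = \left(\frac{1}{3} \frac{1}{-28} \cdot 13 + 1\right) 447 = \left(\frac{1}{3} \left(- \frac{1}{28}\right) 13 + 1\right) 447 = \left(- \frac{13}{84} + 1\right) 447 = \frac{71}{84} \cdot 447 = \frac{10579}{28}$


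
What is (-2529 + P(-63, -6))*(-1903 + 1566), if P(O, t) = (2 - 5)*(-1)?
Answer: 851262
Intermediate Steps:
P(O, t) = 3 (P(O, t) = -3*(-1) = 3)
(-2529 + P(-63, -6))*(-1903 + 1566) = (-2529 + 3)*(-1903 + 1566) = -2526*(-337) = 851262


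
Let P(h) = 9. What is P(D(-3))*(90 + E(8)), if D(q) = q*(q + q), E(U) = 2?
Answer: 828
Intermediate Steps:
D(q) = 2*q² (D(q) = q*(2*q) = 2*q²)
P(D(-3))*(90 + E(8)) = 9*(90 + 2) = 9*92 = 828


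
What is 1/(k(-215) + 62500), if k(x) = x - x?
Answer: 1/62500 ≈ 1.6000e-5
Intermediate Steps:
k(x) = 0
1/(k(-215) + 62500) = 1/(0 + 62500) = 1/62500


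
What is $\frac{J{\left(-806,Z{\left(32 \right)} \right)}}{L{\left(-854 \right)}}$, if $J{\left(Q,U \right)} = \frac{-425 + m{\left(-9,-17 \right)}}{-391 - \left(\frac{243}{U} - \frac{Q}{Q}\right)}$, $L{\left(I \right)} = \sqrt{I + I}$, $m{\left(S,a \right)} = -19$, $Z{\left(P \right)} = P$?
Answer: $- \frac{2368 i \sqrt{427}}{1810907} \approx - 0.027021 i$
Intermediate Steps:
$L{\left(I \right)} = \sqrt{2} \sqrt{I}$ ($L{\left(I \right)} = \sqrt{2 I} = \sqrt{2} \sqrt{I}$)
$J{\left(Q,U \right)} = - \frac{444}{-390 - \frac{243}{U}}$ ($J{\left(Q,U \right)} = \frac{-425 - 19}{-391 - \left(\frac{243}{U} - \frac{Q}{Q}\right)} = - \frac{444}{-391 + \left(1 - \frac{243}{U}\right)} = - \frac{444}{-390 - \frac{243}{U}}$)
$\frac{J{\left(-806,Z{\left(32 \right)} \right)}}{L{\left(-854 \right)}} = \frac{148 \cdot 32 \frac{1}{81 + 130 \cdot 32}}{\sqrt{2} \sqrt{-854}} = \frac{148 \cdot 32 \frac{1}{81 + 4160}}{\sqrt{2} i \sqrt{854}} = \frac{148 \cdot 32 \cdot \frac{1}{4241}}{2 i \sqrt{427}} = 148 \cdot 32 \cdot \frac{1}{4241} \left(- \frac{i \sqrt{427}}{854}\right) = \frac{4736 \left(- \frac{i \sqrt{427}}{854}\right)}{4241} = - \frac{2368 i \sqrt{427}}{1810907}$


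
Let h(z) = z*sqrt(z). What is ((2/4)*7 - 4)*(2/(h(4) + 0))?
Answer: -1/8 ≈ -0.12500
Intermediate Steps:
h(z) = z**(3/2)
((2/4)*7 - 4)*(2/(h(4) + 0)) = ((2/4)*7 - 4)*(2/(4**(3/2) + 0)) = ((2*(1/4))*7 - 4)*(2/(8 + 0)) = ((1/2)*7 - 4)*(2/8) = (7/2 - 4)*(2*(1/8)) = -1/2*1/4 = -1/8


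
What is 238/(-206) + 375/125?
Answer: 190/103 ≈ 1.8447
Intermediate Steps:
238/(-206) + 375/125 = 238*(-1/206) + 375*(1/125) = -119/103 + 3 = 190/103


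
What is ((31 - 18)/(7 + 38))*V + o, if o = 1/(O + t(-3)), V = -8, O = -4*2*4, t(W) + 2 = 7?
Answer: -317/135 ≈ -2.3481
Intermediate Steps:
t(W) = 5 (t(W) = -2 + 7 = 5)
O = -32 (O = -8*4 = -32)
o = -1/27 (o = 1/(-32 + 5) = 1/(-27) = -1/27 ≈ -0.037037)
((31 - 18)/(7 + 38))*V + o = ((31 - 18)/(7 + 38))*(-8) - 1/27 = (13/45)*(-8) - 1/27 = -104/45 - 1/27 = -317/135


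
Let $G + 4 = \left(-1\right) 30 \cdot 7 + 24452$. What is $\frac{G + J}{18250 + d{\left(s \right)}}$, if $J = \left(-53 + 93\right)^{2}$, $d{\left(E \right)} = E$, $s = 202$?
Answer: $\frac{12919}{9226} \approx 1.4003$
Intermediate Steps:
$G = 24238$ ($G = -4 + \left(\left(-1\right) 30 \cdot 7 + 24452\right) = -4 + \left(\left(-30\right) 7 + 24452\right) = -4 + \left(-210 + 24452\right) = -4 + 24242 = 24238$)
$J = 1600$ ($J = 40^{2} = 1600$)
$\frac{G + J}{18250 + d{\left(s \right)}} = \frac{24238 + 1600}{18250 + 202} = \frac{25838}{18452} = 25838 \cdot \frac{1}{18452} = \frac{12919}{9226}$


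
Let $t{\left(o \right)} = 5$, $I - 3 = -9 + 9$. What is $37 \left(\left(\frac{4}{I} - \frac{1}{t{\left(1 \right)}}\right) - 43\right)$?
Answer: $- \frac{23236}{15} \approx -1549.1$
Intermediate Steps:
$I = 3$ ($I = 3 + \left(-9 + 9\right) = 3 + 0 = 3$)
$37 \left(\left(\frac{4}{I} - \frac{1}{t{\left(1 \right)}}\right) - 43\right) = 37 \left(\left(\frac{4}{3} - \frac{1}{5}\right) - 43\right) = 37 \left(\frac{17}{15} - 43\right) = 37 \left(- \frac{628}{15}\right) = - \frac{23236}{15}$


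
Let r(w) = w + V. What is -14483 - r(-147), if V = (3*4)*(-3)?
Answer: -14300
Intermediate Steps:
V = -36 (V = 12*(-3) = -36)
r(w) = -36 + w (r(w) = w - 36 = -36 + w)
-14483 - r(-147) = -14483 - (-36 - 147) = -14483 - 1*(-183) = -14483 + 183 = -14300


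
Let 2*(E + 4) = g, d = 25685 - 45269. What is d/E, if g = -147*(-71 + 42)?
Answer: -39168/4255 ≈ -9.2052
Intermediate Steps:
d = -19584
g = 4263 (g = -147*(-29) = 4263)
E = 4255/2 (E = -4 + (½)*4263 = -4 + 4263/2 = 4255/2 ≈ 2127.5)
d/E = -19584/4255/2 = -19584*2/4255 = -39168/4255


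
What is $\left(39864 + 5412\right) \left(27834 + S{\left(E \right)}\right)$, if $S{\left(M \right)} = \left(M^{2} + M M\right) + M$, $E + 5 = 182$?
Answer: $4105129644$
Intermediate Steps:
$E = 177$ ($E = -5 + 182 = 177$)
$S{\left(M \right)} = M + 2 M^{2}$ ($S{\left(M \right)} = \left(M^{2} + M^{2}\right) + M = 2 M^{2} + M = M + 2 M^{2}$)
$\left(39864 + 5412\right) \left(27834 + S{\left(E \right)}\right) = \left(39864 + 5412\right) \left(27834 + 177 \left(1 + 2 \cdot 177\right)\right) = 45276 \left(27834 + 177 \left(1 + 354\right)\right) = 45276 \left(27834 + 177 \cdot 355\right) = 45276 \left(27834 + 62835\right) = 45276 \cdot 90669 = 4105129644$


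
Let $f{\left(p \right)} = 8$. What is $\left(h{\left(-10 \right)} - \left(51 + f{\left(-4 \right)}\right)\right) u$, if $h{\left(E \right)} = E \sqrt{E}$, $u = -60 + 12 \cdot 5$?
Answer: $0$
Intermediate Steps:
$u = 0$ ($u = -60 + 60 = 0$)
$h{\left(E \right)} = E^{\frac{3}{2}}$
$\left(h{\left(-10 \right)} - \left(51 + f{\left(-4 \right)}\right)\right) u = \left(\left(-10\right)^{\frac{3}{2}} - 59\right) 0 = \left(- 10 i \sqrt{10} - 59\right) 0 = \left(-59 - 10 i \sqrt{10}\right) 0 = 0$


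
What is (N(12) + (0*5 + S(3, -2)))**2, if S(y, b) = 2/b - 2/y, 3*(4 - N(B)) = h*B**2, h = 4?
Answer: 323761/9 ≈ 35973.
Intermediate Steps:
N(B) = 4 - 4*B**2/3
S(y, b) = -2/y + 2/b
(N(12) + (0*5 + S(3, -2)))**2 = ((4 - 4/3*12**2) + (0*5 + (-2/3 + 2/(-2))))**2 = ((4 - 4/3*144) + (0 + (-2*1/3 + 2*(-1/2))))**2 = ((4 - 192) + (0 + (-2/3 - 1)))**2 = (-188 + (0 - 5/3))**2 = (-188 - 5/3)**2 = (-569/3)**2 = 323761/9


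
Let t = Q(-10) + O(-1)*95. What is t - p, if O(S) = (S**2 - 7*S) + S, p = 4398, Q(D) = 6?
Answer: -3727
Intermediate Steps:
O(S) = S**2 - 6*S
t = 671 (t = 6 - (-6 - 1)*95 = 6 - 1*(-7)*95 = 6 + 7*95 = 6 + 665 = 671)
t - p = 671 - 1*4398 = 671 - 4398 = -3727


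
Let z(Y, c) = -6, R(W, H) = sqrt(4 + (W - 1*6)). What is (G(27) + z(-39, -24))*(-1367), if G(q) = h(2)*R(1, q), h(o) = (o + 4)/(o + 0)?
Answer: 8202 - 4101*I ≈ 8202.0 - 4101.0*I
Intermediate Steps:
h(o) = (4 + o)/o
R(W, H) = sqrt(-2 + W) (R(W, H) = sqrt(4 + (W - 6)) = sqrt(4 + (-6 + W)) = sqrt(-2 + W))
G(q) = 3*I (G(q) = ((4 + 2)/2)*sqrt(-2 + 1) = ((1/2)*6)*sqrt(-1) = 3*I)
(G(27) + z(-39, -24))*(-1367) = (3*I - 6)*(-1367) = (-6 + 3*I)*(-1367) = 8202 - 4101*I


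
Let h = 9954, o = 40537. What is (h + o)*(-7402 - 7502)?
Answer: -752517864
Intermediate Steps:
(h + o)*(-7402 - 7502) = (9954 + 40537)*(-7402 - 7502) = 50491*(-14904) = -752517864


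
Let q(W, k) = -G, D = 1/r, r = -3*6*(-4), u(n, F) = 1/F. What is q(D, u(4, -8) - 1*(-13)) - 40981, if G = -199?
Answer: -40782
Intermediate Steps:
r = 72 (r = -18*(-4) = 72)
D = 1/72 ≈ 0.013889
q(W, k) = 199 (q(W, k) = -1*(-199) = 199)
q(D, u(4, -8) - 1*(-13)) - 40981 = 199 - 40981 = -40782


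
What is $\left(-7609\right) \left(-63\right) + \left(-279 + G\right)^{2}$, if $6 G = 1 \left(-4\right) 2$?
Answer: $\frac{5021584}{9} \approx 5.5795 \cdot 10^{5}$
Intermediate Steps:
$G = - \frac{4}{3}$ ($G = \frac{1 \left(-4\right) 2}{6} = \frac{\left(-4\right) 2}{6} = \frac{1}{6} \left(-8\right) = - \frac{4}{3} \approx -1.3333$)
$\left(-7609\right) \left(-63\right) + \left(-279 + G\right)^{2} = \left(-7609\right) \left(-63\right) + \left(-279 - \frac{4}{3}\right)^{2} = 479367 + \left(- \frac{841}{3}\right)^{2} = 479367 + \frac{707281}{9} = \frac{5021584}{9}$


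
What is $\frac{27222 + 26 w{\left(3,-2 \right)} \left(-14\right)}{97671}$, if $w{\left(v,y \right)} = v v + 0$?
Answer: $\frac{7982}{32557} \approx 0.24517$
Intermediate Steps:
$w{\left(v,y \right)} = v^{2}$ ($w{\left(v,y \right)} = v^{2} + 0 = v^{2}$)
$\frac{27222 + 26 w{\left(3,-2 \right)} \left(-14\right)}{97671} = \frac{27222 + 26 \cdot 3^{2} \left(-14\right)}{97671} = \left(27222 + 26 \cdot 9 \left(-14\right)\right) \frac{1}{97671} = \left(27222 + 234 \left(-14\right)\right) \frac{1}{97671} = \left(27222 - 3276\right) \frac{1}{97671} = 23946 \cdot \frac{1}{97671} = \frac{7982}{32557}$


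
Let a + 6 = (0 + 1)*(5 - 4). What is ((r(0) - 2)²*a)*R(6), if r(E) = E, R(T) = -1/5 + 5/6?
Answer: -38/3 ≈ -12.667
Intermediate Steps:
R(T) = 19/30 (R(T) = -1*⅕ + 5*(⅙) = -⅕ + ⅚ = 19/30)
a = -5 (a = -6 + (0 + 1)*(5 - 4) = -6 + 1*1 = -6 + 1 = -5)
((r(0) - 2)²*a)*R(6) = ((0 - 2)²*(-5))*(19/30) = ((-2)²*(-5))*(19/30) = (4*(-5))*(19/30) = -20*19/30 = -38/3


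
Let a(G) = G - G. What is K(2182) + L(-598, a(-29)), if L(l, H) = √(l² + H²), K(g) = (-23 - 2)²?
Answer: 1223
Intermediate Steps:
a(G) = 0
K(g) = 625 (K(g) = (-25)² = 625)
L(l, H) = √(H² + l²)
K(2182) + L(-598, a(-29)) = 625 + √(0² + (-598)²) = 625 + √(0 + 357604) = 625 + √357604 = 625 + 598 = 1223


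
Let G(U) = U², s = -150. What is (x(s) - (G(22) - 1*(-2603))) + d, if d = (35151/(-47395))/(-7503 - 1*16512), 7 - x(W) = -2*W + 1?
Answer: -1282741160758/379396975 ≈ -3381.0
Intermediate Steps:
x(W) = 6 + 2*W (x(W) = 7 - (-2*W + 1) = 7 - (1 - 2*W) = 7 + (-1 + 2*W) = 6 + 2*W)
d = 11717/379396975 (d = (35151*(-1/47395))/(-7503 - 16512) = -35151/47395/(-24015) = -35151/47395*(-1/24015) = 11717/379396975 ≈ 3.0883e-5)
(x(s) - (G(22) - 1*(-2603))) + d = ((6 + 2*(-150)) - (22² - 1*(-2603))) + 11717/379396975 = ((6 - 300) - (484 + 2603)) + 11717/379396975 = (-294 - 1*3087) + 11717/379396975 = (-294 - 3087) + 11717/379396975 = -3381 + 11717/379396975 = -1282741160758/379396975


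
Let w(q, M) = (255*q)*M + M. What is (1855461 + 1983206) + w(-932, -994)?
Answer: 240071713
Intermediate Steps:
w(q, M) = M + 255*M*q (w(q, M) = 255*M*q + M = M + 255*M*q)
(1855461 + 1983206) + w(-932, -994) = (1855461 + 1983206) - 994*(1 + 255*(-932)) = 3838667 - 994*(1 - 237660) = 3838667 - 994*(-237659) = 3838667 + 236233046 = 240071713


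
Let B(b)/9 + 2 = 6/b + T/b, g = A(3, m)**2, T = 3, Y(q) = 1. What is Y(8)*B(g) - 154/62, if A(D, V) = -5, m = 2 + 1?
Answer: -13364/775 ≈ -17.244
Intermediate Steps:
m = 3
g = 25 (g = (-5)**2 = 25)
B(b) = -18 + 81/b (B(b) = -18 + 9*(6/b + 3/b) = -18 + 9*(9/b) = -18 + 81/b)
Y(8)*B(g) - 154/62 = 1*(-18 + 81/25) - 154/62 = 1*(-18 + 81*(1/25)) - 154*1/62 = 1*(-18 + 81/25) - 77/31 = 1*(-369/25) - 77/31 = -369/25 - 77/31 = -13364/775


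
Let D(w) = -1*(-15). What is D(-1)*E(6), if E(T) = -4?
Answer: -60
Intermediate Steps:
D(w) = 15
D(-1)*E(6) = 15*(-4) = -60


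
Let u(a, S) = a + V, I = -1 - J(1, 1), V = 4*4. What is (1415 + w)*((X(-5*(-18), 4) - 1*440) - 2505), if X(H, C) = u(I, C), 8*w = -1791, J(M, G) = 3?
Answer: -27948557/8 ≈ -3.4936e+6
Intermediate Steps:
V = 16
I = -4 (I = -1 - 1*3 = -1 - 3 = -4)
w = -1791/8 (w = (⅛)*(-1791) = -1791/8 ≈ -223.88)
u(a, S) = 16 + a (u(a, S) = a + 16 = 16 + a)
X(H, C) = 12 (X(H, C) = 16 - 4 = 12)
(1415 + w)*((X(-5*(-18), 4) - 1*440) - 2505) = (1415 - 1791/8)*((12 - 1*440) - 2505) = 9529*((12 - 440) - 2505)/8 = 9529*(-428 - 2505)/8 = (9529/8)*(-2933) = -27948557/8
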